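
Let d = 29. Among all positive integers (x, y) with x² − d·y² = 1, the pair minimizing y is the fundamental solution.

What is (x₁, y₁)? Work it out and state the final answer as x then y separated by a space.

9801 1820

√29 = [5; 2,1,1,2,10, …], period ℓ=5 (odd) → k=9
k=0  a_k=5  p_k/q_k = 5/1
…
k=3  a_k=1  p_k/q_k = 27/5
k=4  a_k=2  p_k/q_k = 70/13
…
k=8  a_k=1  p_k/q_k = 3775/701
k=9  a_k=2  p_k/q_k = 9801/1820
(x₁, y₁) = (9801, 1820);  9801² − 29·1820² = 1 ✓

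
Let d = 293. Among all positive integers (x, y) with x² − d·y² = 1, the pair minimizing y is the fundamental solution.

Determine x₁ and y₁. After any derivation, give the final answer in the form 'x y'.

12320649 719780

[17; 8,1,1,8,34] for √293; ℓ=5 ⇒ convergent index 9
k=0  a_k=17  p_k/q_k = 17/1
…
k=4  a_k=8  p_k/q_k = 2482/145
k=5  a_k=34  p_k/q_k = 84679/4947
k=6  a_k=8  p_k/q_k = 679914/39721
k=7  a_k=1  p_k/q_k = 764593/44668
k=8  a_k=1  p_k/q_k = 1444507/84389
k=9  a_k=8  p_k/q_k = 12320649/719780
(x₁, y₁) = (12320649, 719780);  12320649² − 293·719780² = 1 ✓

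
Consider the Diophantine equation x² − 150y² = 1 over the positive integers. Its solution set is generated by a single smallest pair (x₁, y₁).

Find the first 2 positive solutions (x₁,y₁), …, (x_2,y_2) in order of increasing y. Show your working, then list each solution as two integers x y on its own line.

[12; 4,24] for √150; ℓ=2 ⇒ convergent index 1
step 0: (12, 1)  from 12·(1,0) + (0,1)
step 1: (49, 4)  from 4·(12,1) + (1,0)
fundamental: x₁=49, y₁=4  (since 2401 − 150·16 = 1)
(49+4√150)^2 = 4801 + 392√150

49 4
4801 392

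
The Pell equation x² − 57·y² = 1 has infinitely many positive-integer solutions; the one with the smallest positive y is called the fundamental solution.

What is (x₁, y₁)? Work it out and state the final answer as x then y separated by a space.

151 20

d=57: √d = [7; 1,1,4,1,1,14] (ℓ=6, even), read p_5/q_5
k=0  a_k=7  p_k/q_k = 7/1
k=1  a_k=1  p_k/q_k = 8/1
k=2  a_k=1  p_k/q_k = 15/2
k=3  a_k=4  p_k/q_k = 68/9
k=4  a_k=1  p_k/q_k = 83/11
k=5  a_k=1  p_k/q_k = 151/20
→ (151, 20).  Check: 151²=22801, 57·20²=22800, difference 1.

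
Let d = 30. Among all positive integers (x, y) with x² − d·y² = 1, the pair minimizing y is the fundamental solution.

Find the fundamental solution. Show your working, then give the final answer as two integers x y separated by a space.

[5; 2,10] for √30; ℓ=2 ⇒ convergent index 1
step 0: (5, 1)  from 5·(1,0) + (0,1)
step 1: (11, 2)  from 2·(5,1) + (1,0)
(x₁, y₁) = (11, 2);  11² − 30·2² = 1 ✓

11 2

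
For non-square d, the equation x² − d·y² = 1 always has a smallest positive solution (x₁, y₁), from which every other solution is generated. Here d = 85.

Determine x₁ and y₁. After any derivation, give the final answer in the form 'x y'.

√85 → a₀=9, period (4,1,1,4,18); ℓ=5 odd so k=9
i=0: a=9 ⇒ p=9, q=1
…
i=2: a=1 ⇒ p=46, q=5
…
i=4: a=4 ⇒ p=378, q=41
i=5: a=18 ⇒ p=6887, q=747
i=6: a=4 ⇒ p=27926, q=3029
i=7: a=1 ⇒ p=34813, q=3776
i=8: a=1 ⇒ p=62739, q=6805
i=9: a=4 ⇒ p=285769, q=30996
(x₁, y₁) = (285769, 30996);  285769² − 85·30996² = 1 ✓

285769 30996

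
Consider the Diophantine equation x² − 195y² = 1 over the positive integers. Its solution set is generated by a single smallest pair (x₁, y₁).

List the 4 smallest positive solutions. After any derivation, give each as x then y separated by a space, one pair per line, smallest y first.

d=195: √d = [13; 1,26] (ℓ=2, even), read p_1/q_1
i=0: a=13 ⇒ p=13, q=1
i=1: a=1 ⇒ p=14, q=1
→ (14, 1).  Check: 14²=196, 195·1²=195, difference 1.
(14+1√195)^2 = 391 + 28√195
(14+1√195)^3 = 10934 + 783√195
(14+1√195)^4 = 305761 + 21896√195

14 1
391 28
10934 783
305761 21896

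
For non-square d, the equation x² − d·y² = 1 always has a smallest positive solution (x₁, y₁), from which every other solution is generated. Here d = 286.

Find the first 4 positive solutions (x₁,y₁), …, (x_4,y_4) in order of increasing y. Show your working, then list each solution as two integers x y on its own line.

d=286: √d = [16; 1,10,3,3,2,3,3,10,1,32] (ℓ=10, even), read p_9/q_9
a_0=16:  p_0=16·1+0=16,  q_0=16·0+1=1
…
a_5=2:  p_5=2·1911+575=4397,  q_5=2·113+34=260
a_6=3:  p_6=3·4397+1911=15102,  q_6=3·260+113=893
…
a_8=10:  p_8=10·49703+15102=512132,  q_8=10·2939+893=30283
a_9=1:  p_9=1·512132+49703=561835,  q_9=1·30283+2939=33222
→ (561835, 33222).  Check: 561835²=315658567225, 286·33222²=315658567224, difference 1.
(561835+33222√286)^2 = 631317134449 + 37330564740√286
(561835+33222√286)^3 = 709392124465745995 + 41947235681362578√286
(561835+33222√286)^4 = 797122648497793485067201 + 47134850318039357456520√286

561835 33222
631317134449 37330564740
709392124465745995 41947235681362578
797122648497793485067201 47134850318039357456520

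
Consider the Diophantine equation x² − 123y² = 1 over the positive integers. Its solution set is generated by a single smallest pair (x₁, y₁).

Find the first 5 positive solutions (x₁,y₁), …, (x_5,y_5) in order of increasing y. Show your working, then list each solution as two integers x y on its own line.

[11; 11,22] for √123; ℓ=2 ⇒ convergent index 1
a_0=11:  p_0=11·1+0=11,  q_0=11·0+1=1
a_1=11:  p_1=11·11+1=122,  q_1=11·1+0=11
→ (122, 11).  Check: 122²=14884, 123·11²=14883, difference 1.
(122+11√123)^2 = 29767 + 2684√123
(122+11√123)^3 = 7263026 + 654885√123
(122+11√123)^4 = 1772148577 + 159789256√123
(122+11√123)^5 = 432396989762 + 38987923579√123

122 11
29767 2684
7263026 654885
1772148577 159789256
432396989762 38987923579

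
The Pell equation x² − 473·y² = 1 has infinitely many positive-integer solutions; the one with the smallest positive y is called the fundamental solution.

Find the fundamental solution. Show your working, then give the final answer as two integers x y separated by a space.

87 4

[21; 1,2,1,42] for √473; ℓ=4 ⇒ convergent index 3
k=0  a_k=21  p_k/q_k = 21/1
…
k=2  a_k=2  p_k/q_k = 65/3
k=3  a_k=1  p_k/q_k = 87/4
fundamental: x₁=87, y₁=4  (since 7569 − 473·16 = 1)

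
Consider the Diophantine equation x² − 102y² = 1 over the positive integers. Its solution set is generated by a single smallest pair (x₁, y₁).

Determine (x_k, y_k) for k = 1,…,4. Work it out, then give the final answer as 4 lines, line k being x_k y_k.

101 10
20401 2020
4120901 408030
832401601 82420040

√102 = [10; 10,20, …], period ℓ=2 (even) → k=1
k=0  a_k=10  p_k/q_k = 10/1
k=1  a_k=10  p_k/q_k = 101/10
fundamental: x₁=101, y₁=10  (since 10201 − 102·100 = 1)
k=2:  x_2 = 101·101+102·10·10 = 20401,  y_2 = 101·10+10·101 = 2020
k=3:  x_3 = 101·20401+102·10·2020 = 4120901,  y_3 = 101·2020+10·20401 = 408030
k=4:  x_4 = 101·4120901+102·10·408030 = 832401601,  y_4 = 101·408030+10·4120901 = 82420040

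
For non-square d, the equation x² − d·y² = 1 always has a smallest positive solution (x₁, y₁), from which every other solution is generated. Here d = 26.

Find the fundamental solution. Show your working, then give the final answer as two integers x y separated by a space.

51 10

d=26: √d = [5; 10] (ℓ=1, odd), read p_1/q_1
i=0: a=5 ⇒ p=5, q=1
i=1: a=10 ⇒ p=51, q=10
fundamental: x₁=51, y₁=10  (since 2601 − 26·100 = 1)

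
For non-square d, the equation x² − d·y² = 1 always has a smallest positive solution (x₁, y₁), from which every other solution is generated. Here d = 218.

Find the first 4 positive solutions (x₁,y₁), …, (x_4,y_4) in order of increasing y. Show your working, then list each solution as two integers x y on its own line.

√218 → a₀=14, period (1,3,3,1,28); ℓ=5 odd so k=9
a_0=14:  p_0=14·1+0=14,  q_0=14·0+1=1
…
a_2=3:  p_2=3·15+14=59,  q_2=3·1+1=4
…
a_4=1:  p_4=1·192+59=251,  q_4=1·13+4=17
…
a_6=1:  p_6=1·7220+251=7471,  q_6=1·489+17=506
…
a_8=3:  p_8=3·29633+7471=96370,  q_8=3·2007+506=6527
a_9=1:  p_9=1·96370+29633=126003,  q_9=1·6527+2007=8534
(x₁, y₁) = (126003, 8534);  126003² − 218·8534² = 1 ✓
n=2: (126003,8534)∘(126003,8534) = (126003·126003+218·8534·8534, 126003·8534+8534·126003) = (31753512017,2150619204)
n=3: (31753512017,2150619204)∘(126003,8534) = (126003·31753512017+218·8534·2150619204, 126003·2150619204+8534·31753512017) = (8002075549230099,541968943114690)
n=4: (8002075549230099,541968943114690)∘(126003,8534) = (126003·8002075549230099+218·8534·541968943114690, 126003·541968943114690+8534·8002075549230099) = (2016571050827526816577,136579425476409948936)

126003 8534
31753512017 2150619204
8002075549230099 541968943114690
2016571050827526816577 136579425476409948936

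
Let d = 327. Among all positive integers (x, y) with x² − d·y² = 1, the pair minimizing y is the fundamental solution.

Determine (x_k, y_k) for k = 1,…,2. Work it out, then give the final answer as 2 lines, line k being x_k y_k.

[18; 12,36] for √327; ℓ=2 ⇒ convergent index 1
k=0  a_k=18  p_k/q_k = 18/1
k=1  a_k=12  p_k/q_k = 217/12
(x₁, y₁) = (217, 12);  217² − 327·12² = 1 ✓
k=2:  x_2 = 217·217+327·12·12 = 94177,  y_2 = 217·12+12·217 = 5208

217 12
94177 5208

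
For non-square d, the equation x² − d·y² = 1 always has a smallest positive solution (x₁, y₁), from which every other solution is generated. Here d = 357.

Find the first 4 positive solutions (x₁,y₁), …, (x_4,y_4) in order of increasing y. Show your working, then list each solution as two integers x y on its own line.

3401 180
23133601 1224360
157354750601 8328096540
1070326990454401 56647711440720

[18; 1,8,2,8,1,36] for √357; ℓ=6 ⇒ convergent index 5
k=0  a_k=18  p_k/q_k = 18/1
…
k=4  a_k=8  p_k/q_k = 3042/161
k=5  a_k=1  p_k/q_k = 3401/180
→ (3401, 180).  Check: 3401²=11566801, 357·180²=11566800, difference 1.
(3401+180√357)^2 = 23133601 + 1224360√357
(3401+180√357)^3 = 157354750601 + 8328096540√357
(3401+180√357)^4 = 1070326990454401 + 56647711440720√357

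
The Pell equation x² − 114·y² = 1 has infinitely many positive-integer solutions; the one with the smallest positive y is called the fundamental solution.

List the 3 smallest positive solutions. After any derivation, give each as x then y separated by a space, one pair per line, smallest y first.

√114 → a₀=10, period (1,2,10,2,1,20); ℓ=6 even so k=5
i=0: a=10 ⇒ p=10, q=1
…
i=2: a=2 ⇒ p=32, q=3
i=3: a=10 ⇒ p=331, q=31
i=4: a=2 ⇒ p=694, q=65
i=5: a=1 ⇒ p=1025, q=96
(x₁, y₁) = (1025, 96);  1025² − 114·96² = 1 ✓
(x_2, y_2) = (1025·1025 + 114·96·96, 1025·96 + 96·1025) = (2101249, 196800)
(x_3, y_3) = (1025·2101249 + 114·96·196800, 1025·196800 + 96·2101249) = (4307559425, 403439904)

1025 96
2101249 196800
4307559425 403439904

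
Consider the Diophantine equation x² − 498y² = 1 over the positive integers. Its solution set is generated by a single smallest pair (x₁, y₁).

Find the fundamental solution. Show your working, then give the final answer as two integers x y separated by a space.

179777 8056

√498 = [22; 3,6,22,6,3,44, …], period ℓ=6 (even) → k=5
i=0: a=22 ⇒ p=22, q=1
…
i=2: a=6 ⇒ p=424, q=19
i=3: a=22 ⇒ p=9395, q=421
i=4: a=6 ⇒ p=56794, q=2545
i=5: a=3 ⇒ p=179777, q=8056
(x₁, y₁) = (179777, 8056);  179777² − 498·8056² = 1 ✓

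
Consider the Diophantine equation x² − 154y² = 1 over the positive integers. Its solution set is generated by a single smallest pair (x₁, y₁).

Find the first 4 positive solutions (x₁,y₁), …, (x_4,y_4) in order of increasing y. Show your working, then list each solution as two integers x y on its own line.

[12; 2,2,3,1,2,1,3,2,2,24] for √154; ℓ=10 ⇒ convergent index 9
a_0=12:  p_0=12·1+0=12,  q_0=12·0+1=1
…
a_3=3:  p_3=3·62+25=211,  q_3=3·5+2=17
…
a_5=2:  p_5=2·273+211=757,  q_5=2·22+17=61
a_6=1:  p_6=1·757+273=1030,  q_6=1·61+22=83
…
a_8=2:  p_8=2·3847+1030=8724,  q_8=2·310+83=703
a_9=2:  p_9=2·8724+3847=21295,  q_9=2·703+310=1716
(x₁, y₁) = (21295, 1716);  21295² − 154·1716² = 1 ✓
n=2: (21295,1716)∘(21295,1716) = (21295·21295+154·1716·1716, 21295·1716+1716·21295) = (906954049,73084440)
n=3: (906954049,73084440)∘(21295,1716) = (21295·906954049+154·1716·73084440, 21295·73084440+1716·906954049) = (38627172925615,3112666297884)
n=4: (38627172925615,3112666297884)∘(21295,1716) = (21295·38627172925615+154·1716·3112666297884, 21295·3112666297884+1716·38627172925615) = (1645131293994988801,132568457553795120)

21295 1716
906954049 73084440
38627172925615 3112666297884
1645131293994988801 132568457553795120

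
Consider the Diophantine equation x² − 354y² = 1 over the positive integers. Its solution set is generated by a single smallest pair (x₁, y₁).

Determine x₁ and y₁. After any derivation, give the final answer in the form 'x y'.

258065 13716

d=354: √d = [18; 1,4,2,2,18,2,2,4,1,36] (ℓ=10, even), read p_9/q_9
i=0: a=18 ⇒ p=18, q=1
i=1: a=1 ⇒ p=19, q=1
i=2: a=4 ⇒ p=94, q=5
…
i=4: a=2 ⇒ p=508, q=27
…
i=6: a=2 ⇒ p=19210, q=1021
i=7: a=2 ⇒ p=47771, q=2539
i=8: a=4 ⇒ p=210294, q=11177
i=9: a=1 ⇒ p=258065, q=13716
fundamental: x₁=258065, y₁=13716  (since 66597544225 − 354·188128656 = 1)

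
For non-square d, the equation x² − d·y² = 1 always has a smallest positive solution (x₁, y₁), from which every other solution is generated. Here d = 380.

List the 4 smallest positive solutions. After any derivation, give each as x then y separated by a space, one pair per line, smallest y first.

39 2
3041 156
237159 12166
18495361 948792

√380 = [19; 2,38, …], period ℓ=2 (even) → k=1
i=0: a=19 ⇒ p=19, q=1
i=1: a=2 ⇒ p=39, q=2
→ (39, 2).  Check: 39²=1521, 380·2²=1520, difference 1.
k=2:  x_2 = 39·39+380·2·2 = 3041,  y_2 = 39·2+2·39 = 156
k=3:  x_3 = 39·3041+380·2·156 = 237159,  y_3 = 39·156+2·3041 = 12166
k=4:  x_4 = 39·237159+380·2·12166 = 18495361,  y_4 = 39·12166+2·237159 = 948792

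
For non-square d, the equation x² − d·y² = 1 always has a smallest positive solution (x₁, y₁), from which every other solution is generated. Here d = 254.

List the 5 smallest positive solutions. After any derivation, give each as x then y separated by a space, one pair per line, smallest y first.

d=254: √d = [15; 1,14,1,30] (ℓ=4, even), read p_3/q_3
i=0: a=15 ⇒ p=15, q=1
…
i=2: a=14 ⇒ p=239, q=15
i=3: a=1 ⇒ p=255, q=16
fundamental: x₁=255, y₁=16  (since 65025 − 254·256 = 1)
n=2: (255,16)∘(255,16) = (255·255+254·16·16, 255·16+16·255) = (130049,8160)
n=3: (130049,8160)∘(255,16) = (255·130049+254·16·8160, 255·8160+16·130049) = (66324735,4161584)
n=4: (66324735,4161584)∘(255,16) = (255·66324735+254·16·4161584, 255·4161584+16·66324735) = (33825484801,2122399680)
n=5: (33825484801,2122399680)∘(255,16) = (255·33825484801+254·16·2122399680, 255·2122399680+16·33825484801) = (17250930923775,1082419675216)

255 16
130049 8160
66324735 4161584
33825484801 2122399680
17250930923775 1082419675216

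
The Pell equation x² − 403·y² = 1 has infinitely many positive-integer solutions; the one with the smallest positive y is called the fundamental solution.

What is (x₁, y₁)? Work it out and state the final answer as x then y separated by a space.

√403 = [20; 13,2,1,3,1,3,1,2,13,40, …], period ℓ=10 (even) → k=9
step 0: (20, 1)  from 20·(1,0) + (0,1)
step 1: (261, 13)  from 13·(20,1) + (1,0)
…
step 4: (2951, 147)  from 3·(803,40) + (542,27)
step 5: (3754, 187)  from 1·(2951,147) + (803,40)
step 6: (14213, 708)  from 3·(3754,187) + (2951,147)
step 7: (17967, 895)  from 1·(14213,708) + (3754,187)
step 8: (50147, 2498)  from 2·(17967,895) + (14213,708)
step 9: (669878, 33369)  from 13·(50147,2498) + (17967,895)
→ (669878, 33369).  Check: 669878²=448736534884, 403·33369²=448736534883, difference 1.

669878 33369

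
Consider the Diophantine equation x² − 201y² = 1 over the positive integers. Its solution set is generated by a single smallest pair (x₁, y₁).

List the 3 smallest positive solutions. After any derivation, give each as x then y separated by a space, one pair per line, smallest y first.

515095 36332
530645718049 37428863080
546665912276384215 38558840456348868

d=201: √d = [14; 5,1,1,1,2,…,1,5,28] (ℓ=14, even), read p_13/q_13
k=0  a_k=14  p_k/q_k = 14/1
k=1  a_k=5  p_k/q_k = 71/5
k=2  a_k=1  p_k/q_k = 85/6
k=3  a_k=1  p_k/q_k = 156/11
…
k=5  a_k=2  p_k/q_k = 638/45
k=6  a_k=1  p_k/q_k = 879/62
k=7  a_k=8  p_k/q_k = 7670/541
k=8  a_k=1  p_k/q_k = 8549/603
k=9  a_k=2  p_k/q_k = 24768/1747
k=10  a_k=1  p_k/q_k = 33317/2350
k=11  a_k=1  p_k/q_k = 58085/4097
k=12  a_k=1  p_k/q_k = 91402/6447
k=13  a_k=5  p_k/q_k = 515095/36332
(x₁, y₁) = (515095, 36332);  515095² − 201·36332² = 1 ✓
(x_2, y_2) = (515095·515095 + 201·36332·36332, 515095·36332 + 36332·515095) = (530645718049, 37428863080)
(x_3, y_3) = (515095·530645718049 + 201·36332·37428863080, 515095·37428863080 + 36332·530645718049) = (546665912276384215, 38558840456348868)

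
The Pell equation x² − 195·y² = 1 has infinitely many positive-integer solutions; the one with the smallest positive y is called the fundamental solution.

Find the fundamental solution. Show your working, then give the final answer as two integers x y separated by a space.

d=195: √d = [13; 1,26] (ℓ=2, even), read p_1/q_1
step 0: (13, 1)  from 13·(1,0) + (0,1)
step 1: (14, 1)  from 1·(13,1) + (1,0)
→ (14, 1).  Check: 14²=196, 195·1²=195, difference 1.

14 1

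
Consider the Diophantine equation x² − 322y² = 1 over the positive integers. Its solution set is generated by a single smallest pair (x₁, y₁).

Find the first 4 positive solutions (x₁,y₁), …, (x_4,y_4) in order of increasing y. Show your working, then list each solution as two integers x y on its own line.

[17; 1,16,1,34] for √322; ℓ=4 ⇒ convergent index 3
step 0: (17, 1)  from 17·(1,0) + (0,1)
step 1: (18, 1)  from 1·(17,1) + (1,0)
step 2: (305, 17)  from 16·(18,1) + (17,1)
step 3: (323, 18)  from 1·(305,17) + (18,1)
→ (323, 18).  Check: 323²=104329, 322·18²=104328, difference 1.
n=2: (323,18)∘(323,18) = (323·323+322·18·18, 323·18+18·323) = (208657,11628)
n=3: (208657,11628)∘(323,18) = (323·208657+322·18·11628, 323·11628+18·208657) = (134792099,7511670)
n=4: (134792099,7511670)∘(323,18) = (323·134792099+322·18·7511670, 323·7511670+18·134792099) = (87075487297,4852527192)

323 18
208657 11628
134792099 7511670
87075487297 4852527192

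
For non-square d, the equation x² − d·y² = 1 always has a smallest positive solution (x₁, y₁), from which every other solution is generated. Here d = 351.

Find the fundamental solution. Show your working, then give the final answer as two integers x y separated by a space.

[18; 1,2,1,3,2,2,2,3,1,2,1,36] for √351; ℓ=12 ⇒ convergent index 11
i=0: a=18 ⇒ p=18, q=1
…
i=4: a=3 ⇒ p=281, q=15
i=5: a=2 ⇒ p=637, q=34
i=6: a=2 ⇒ p=1555, q=83
i=7: a=2 ⇒ p=3747, q=200
…
i=9: a=1 ⇒ p=16543, q=883
i=10: a=2 ⇒ p=45882, q=2449
i=11: a=1 ⇒ p=62425, q=3332
fundamental: x₁=62425, y₁=3332  (since 3896880625 − 351·11102224 = 1)

62425 3332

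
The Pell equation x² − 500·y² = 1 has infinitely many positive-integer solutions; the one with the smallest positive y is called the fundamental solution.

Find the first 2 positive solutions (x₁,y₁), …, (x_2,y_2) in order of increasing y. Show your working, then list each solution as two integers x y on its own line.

√500 = [22; 2,1,3,2,1,…,1,2,44, …], period ℓ=14 (even) → k=13
a_0=22:  p_0=22·1+0=22,  q_0=22·0+1=1
a_1=2:  p_1=2·22+1=45,  q_1=2·1+0=2
…
a_3=3:  p_3=3·67+45=246,  q_3=3·3+2=11
a_4=2:  p_4=2·246+67=559,  q_4=2·11+3=25
a_5=1:  p_5=1·559+246=805,  q_5=1·25+11=36
…
a_8=1:  p_8=1·14445+1364=15809,  q_8=1·646+61=707
a_9=1:  p_9=1·15809+14445=30254,  q_9=1·707+646=1353
a_10=2:  p_10=2·30254+15809=76317,  q_10=2·1353+707=3413
…
a_12=1:  p_12=1·259205+76317=335522,  q_12=1·11592+3413=15005
a_13=2:  p_13=2·335522+259205=930249,  q_13=2·15005+11592=41602
→ (930249, 41602).  Check: 930249²=865363202001, 500·41602²=865363202000, difference 1.
(x_2, y_2) = (930249·930249 + 500·41602·41602, 930249·41602 + 41602·930249) = (1730726404001, 77400437796)

930249 41602
1730726404001 77400437796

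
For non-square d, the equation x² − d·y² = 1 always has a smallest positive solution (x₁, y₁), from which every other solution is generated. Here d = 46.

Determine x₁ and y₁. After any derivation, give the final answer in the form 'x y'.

d=46: √d = [6; 1,3,1,1,2,6,2,1,1,3,1,12] (ℓ=12, even), read p_11/q_11
k=0  a_k=6  p_k/q_k = 6/1
k=1  a_k=1  p_k/q_k = 7/1
…
k=3  a_k=1  p_k/q_k = 34/5
k=4  a_k=1  p_k/q_k = 61/9
k=5  a_k=2  p_k/q_k = 156/23
k=6  a_k=6  p_k/q_k = 997/147
k=7  a_k=2  p_k/q_k = 2150/317
k=8  a_k=1  p_k/q_k = 3147/464
k=9  a_k=1  p_k/q_k = 5297/781
k=10  a_k=3  p_k/q_k = 19038/2807
k=11  a_k=1  p_k/q_k = 24335/3588
→ (24335, 3588).  Check: 24335²=592192225, 46·3588²=592192224, difference 1.

24335 3588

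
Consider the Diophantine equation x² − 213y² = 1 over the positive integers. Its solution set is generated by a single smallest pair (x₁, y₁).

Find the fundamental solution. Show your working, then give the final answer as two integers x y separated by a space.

√213 → a₀=14, period (1,1,2,6,1,8,1,6,2,1,1,28); ℓ=12 even so k=11
k=0  a_k=14  p_k/q_k = 14/1
…
k=2  a_k=1  p_k/q_k = 29/2
k=3  a_k=2  p_k/q_k = 73/5
…
k=10  a_k=1  p_k/q_k = 115574/7919
k=11  a_k=1  p_k/q_k = 194399/13320
(x₁, y₁) = (194399, 13320);  194399² − 213·13320² = 1 ✓

194399 13320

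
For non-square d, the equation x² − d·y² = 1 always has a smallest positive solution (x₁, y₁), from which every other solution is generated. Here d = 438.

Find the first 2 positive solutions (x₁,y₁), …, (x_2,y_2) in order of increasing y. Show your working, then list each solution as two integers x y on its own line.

[20; 1,12,1,40] for √438; ℓ=4 ⇒ convergent index 3
a_0=20:  p_0=20·1+0=20,  q_0=20·0+1=1
…
a_2=12:  p_2=12·21+20=272,  q_2=12·1+1=13
a_3=1:  p_3=1·272+21=293,  q_3=1·13+1=14
fundamental: x₁=293, y₁=14  (since 85849 − 438·196 = 1)
n=2: (293,14)∘(293,14) = (293·293+438·14·14, 293·14+14·293) = (171697,8204)

293 14
171697 8204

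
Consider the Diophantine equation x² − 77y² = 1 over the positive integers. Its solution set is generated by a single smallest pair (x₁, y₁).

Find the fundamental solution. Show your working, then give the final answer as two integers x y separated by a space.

√77 = [8; 1,3,2,3,1,16, …], period ℓ=6 (even) → k=5
a_0=8:  p_0=8·1+0=8,  q_0=8·0+1=1
a_1=1:  p_1=1·8+1=9,  q_1=1·1+0=1
a_2=3:  p_2=3·9+8=35,  q_2=3·1+1=4
a_3=2:  p_3=2·35+9=79,  q_3=2·4+1=9
a_4=3:  p_4=3·79+35=272,  q_4=3·9+4=31
a_5=1:  p_5=1·272+79=351,  q_5=1·31+9=40
(x₁, y₁) = (351, 40);  351² − 77·40² = 1 ✓

351 40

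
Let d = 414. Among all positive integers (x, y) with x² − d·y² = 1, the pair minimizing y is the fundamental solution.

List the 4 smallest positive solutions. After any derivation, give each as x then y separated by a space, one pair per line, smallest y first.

√414 = [20; 2,1,7,2,7,1,2,40, …], period ℓ=8 (even) → k=7
step 0: (20, 1)  from 20·(1,0) + (0,1)
…
step 6: (8444, 415)  from 1·(7447,366) + (997,49)
step 7: (24335, 1196)  from 2·(8444,415) + (7447,366)
fundamental: x₁=24335, y₁=1196  (since 592192225 − 414·1430416 = 1)
(24335+1196√414)^2 = 1184384449 + 58209320√414
(24335+1196√414)^3 = 57643991108495 + 2833047603204√414
(24335+1196√414)^4 = 2805533046066067201 + 137884426789729360√414

24335 1196
1184384449 58209320
57643991108495 2833047603204
2805533046066067201 137884426789729360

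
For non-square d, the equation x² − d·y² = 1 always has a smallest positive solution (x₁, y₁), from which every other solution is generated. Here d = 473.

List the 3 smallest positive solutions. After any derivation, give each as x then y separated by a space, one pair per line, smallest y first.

87 4
15137 696
2633751 121100

[21; 1,2,1,42] for √473; ℓ=4 ⇒ convergent index 3
i=0: a=21 ⇒ p=21, q=1
…
i=2: a=2 ⇒ p=65, q=3
i=3: a=1 ⇒ p=87, q=4
(x₁, y₁) = (87, 4);  87² − 473·4² = 1 ✓
n=2: (87,4)∘(87,4) = (87·87+473·4·4, 87·4+4·87) = (15137,696)
n=3: (15137,696)∘(87,4) = (87·15137+473·4·696, 87·696+4·15137) = (2633751,121100)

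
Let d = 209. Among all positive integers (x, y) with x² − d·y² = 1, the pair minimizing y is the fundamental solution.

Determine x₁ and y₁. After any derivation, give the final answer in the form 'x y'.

d=209: √d = [14; 2,5,3,2,3,5,2,28] (ℓ=8, even), read p_7/q_7
step 0: (14, 1)  from 14·(1,0) + (0,1)
step 1: (29, 2)  from 2·(14,1) + (1,0)
…
step 3: (506, 35)  from 3·(159,11) + (29,2)
step 4: (1171, 81)  from 2·(506,35) + (159,11)
…
step 6: (21266, 1471)  from 5·(4019,278) + (1171,81)
step 7: (46551, 3220)  from 2·(21266,1471) + (4019,278)
fundamental: x₁=46551, y₁=3220  (since 2166995601 − 209·10368400 = 1)

46551 3220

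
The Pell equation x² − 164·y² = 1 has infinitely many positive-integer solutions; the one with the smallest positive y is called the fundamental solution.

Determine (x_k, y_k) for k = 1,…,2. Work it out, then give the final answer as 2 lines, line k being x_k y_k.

√164 → a₀=12, period (1,4,6,4,1,24); ℓ=6 even so k=5
step 0: (12, 1)  from 12·(1,0) + (0,1)
step 1: (13, 1)  from 1·(12,1) + (1,0)
step 2: (64, 5)  from 4·(13,1) + (12,1)
…
step 4: (1652, 129)  from 4·(397,31) + (64,5)
step 5: (2049, 160)  from 1·(1652,129) + (397,31)
(x₁, y₁) = (2049, 160);  2049² − 164·160² = 1 ✓
n=2: (2049,160)∘(2049,160) = (2049·2049+164·160·160, 2049·160+160·2049) = (8396801,655680)

2049 160
8396801 655680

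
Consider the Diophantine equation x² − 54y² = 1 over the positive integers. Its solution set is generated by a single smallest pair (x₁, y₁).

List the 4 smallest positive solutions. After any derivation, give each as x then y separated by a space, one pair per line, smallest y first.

d=54: √d = [7; 2,1,6,1,2,14] (ℓ=6, even), read p_5/q_5
a_0=7:  p_0=7·1+0=7,  q_0=7·0+1=1
…
a_2=1:  p_2=1·15+7=22,  q_2=1·2+1=3
a_3=6:  p_3=6·22+15=147,  q_3=6·3+2=20
a_4=1:  p_4=1·147+22=169,  q_4=1·20+3=23
a_5=2:  p_5=2·169+147=485,  q_5=2·23+20=66
fundamental: x₁=485, y₁=66  (since 235225 − 54·4356 = 1)
(x_2, y_2) = (485·485 + 54·66·66, 485·66 + 66·485) = (470449, 64020)
(x_3, y_3) = (485·470449 + 54·66·64020, 485·64020 + 66·470449) = (456335045, 62099334)
(x_4, y_4) = (485·456335045 + 54·66·62099334, 485·62099334 + 66·456335045) = (442644523201, 60236289960)

485 66
470449 64020
456335045 62099334
442644523201 60236289960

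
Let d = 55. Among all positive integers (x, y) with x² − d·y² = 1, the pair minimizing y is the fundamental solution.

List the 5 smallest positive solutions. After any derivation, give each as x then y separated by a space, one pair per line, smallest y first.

89 12
15841 2136
2819609 380196
501874561 67672752
89330852249 12045369660

√55 = [7; 2,2,2,14, …], period ℓ=4 (even) → k=3
step 0: (7, 1)  from 7·(1,0) + (0,1)
…
step 2: (37, 5)  from 2·(15,2) + (7,1)
step 3: (89, 12)  from 2·(37,5) + (15,2)
→ (89, 12).  Check: 89²=7921, 55·12²=7920, difference 1.
(89+12√55)^2 = 15841 + 2136√55
(89+12√55)^3 = 2819609 + 380196√55
(89+12√55)^4 = 501874561 + 67672752√55
(89+12√55)^5 = 89330852249 + 12045369660√55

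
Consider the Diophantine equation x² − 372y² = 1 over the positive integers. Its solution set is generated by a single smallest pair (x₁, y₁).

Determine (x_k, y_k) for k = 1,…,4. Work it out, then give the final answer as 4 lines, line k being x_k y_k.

12151 630
295293601 15310260
7176225079351 372069937890
174396621583094401 9042043615292520

√372 → a₀=19, period (3,2,12,2,3,38); ℓ=6 even so k=5
k=0  a_k=19  p_k/q_k = 19/1
…
k=2  a_k=2  p_k/q_k = 135/7
…
k=4  a_k=2  p_k/q_k = 3491/181
k=5  a_k=3  p_k/q_k = 12151/630
(x₁, y₁) = (12151, 630);  12151² − 372·630² = 1 ✓
(12151+630√372)^2 = 295293601 + 15310260√372
(12151+630√372)^3 = 7176225079351 + 372069937890√372
(12151+630√372)^4 = 174396621583094401 + 9042043615292520√372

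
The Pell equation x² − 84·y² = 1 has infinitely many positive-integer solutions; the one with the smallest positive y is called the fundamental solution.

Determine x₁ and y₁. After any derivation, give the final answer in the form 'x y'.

55 6

[9; 6,18] for √84; ℓ=2 ⇒ convergent index 1
k=0  a_k=9  p_k/q_k = 9/1
k=1  a_k=6  p_k/q_k = 55/6
→ (55, 6).  Check: 55²=3025, 84·6²=3024, difference 1.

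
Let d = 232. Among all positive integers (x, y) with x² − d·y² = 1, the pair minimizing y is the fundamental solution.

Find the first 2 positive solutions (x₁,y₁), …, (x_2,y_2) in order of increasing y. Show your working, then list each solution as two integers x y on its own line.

19603 1287
768555217 50458122

d=232: √d = [15; 4,3,7,3,4,30] (ℓ=6, even), read p_5/q_5
step 0: (15, 1)  from 15·(1,0) + (0,1)
step 1: (61, 4)  from 4·(15,1) + (1,0)
step 2: (198, 13)  from 3·(61,4) + (15,1)
…
step 4: (4539, 298)  from 3·(1447,95) + (198,13)
step 5: (19603, 1287)  from 4·(4539,298) + (1447,95)
fundamental: x₁=19603, y₁=1287  (since 384277609 − 232·1656369 = 1)
k=2:  x_2 = 19603·19603+232·1287·1287 = 768555217,  y_2 = 19603·1287+1287·19603 = 50458122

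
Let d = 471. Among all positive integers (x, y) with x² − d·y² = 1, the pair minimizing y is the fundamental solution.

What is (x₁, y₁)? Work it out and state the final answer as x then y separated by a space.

7838695 361188

[21; 1,2,2,1,3,…,2,1,42] for √471; ℓ=14 ⇒ convergent index 13
a_0=21:  p_0=21·1+0=21,  q_0=21·0+1=1
a_1=1:  p_1=1·21+1=22,  q_1=1·1+0=1
a_2=2:  p_2=2·22+21=65,  q_2=2·1+1=3
a_3=2:  p_3=2·65+22=152,  q_3=2·3+1=7
a_4=1:  p_4=1·152+65=217,  q_4=1·7+3=10
a_5=3:  p_5=3·217+152=803,  q_5=3·10+7=37
…
a_7=14:  p_7=14·3429+803=48809,  q_7=14·158+37=2249
a_8=4:  p_8=4·48809+3429=198665,  q_8=4·2249+158=9154
…
a_11=2:  p_11=2·843469+644804=2331742,  q_11=2·38865+29711=107441
a_12=2:  p_12=2·2331742+843469=5506953,  q_12=2·107441+38865=253747
a_13=1:  p_13=1·5506953+2331742=7838695,  q_13=1·253747+107441=361188
fundamental: x₁=7838695, y₁=361188  (since 61445139303025 − 471·130456771344 = 1)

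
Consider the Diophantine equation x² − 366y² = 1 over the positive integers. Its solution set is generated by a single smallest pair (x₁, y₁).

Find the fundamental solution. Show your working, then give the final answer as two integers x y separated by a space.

[19; 7,1,1,1,2,12,2,1,1,1,7,38] for √366; ℓ=12 ⇒ convergent index 11
k=0  a_k=19  p_k/q_k = 19/1
…
k=3  a_k=1  p_k/q_k = 287/15
k=4  a_k=1  p_k/q_k = 440/23
…
k=6  a_k=12  p_k/q_k = 14444/755
k=7  a_k=2  p_k/q_k = 30055/1571
k=8  a_k=1  p_k/q_k = 44499/2326
…
k=10  a_k=1  p_k/q_k = 119053/6223
k=11  a_k=7  p_k/q_k = 907925/47458
fundamental: x₁=907925, y₁=47458  (since 824327805625 − 366·2252261764 = 1)

907925 47458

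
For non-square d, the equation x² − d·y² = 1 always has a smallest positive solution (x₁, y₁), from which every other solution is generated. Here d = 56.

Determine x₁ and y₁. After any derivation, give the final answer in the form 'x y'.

15 2

√56 = [7; 2,14, …], period ℓ=2 (even) → k=1
a_0=7:  p_0=7·1+0=7,  q_0=7·0+1=1
a_1=2:  p_1=2·7+1=15,  q_1=2·1+0=2
fundamental: x₁=15, y₁=2  (since 225 − 56·4 = 1)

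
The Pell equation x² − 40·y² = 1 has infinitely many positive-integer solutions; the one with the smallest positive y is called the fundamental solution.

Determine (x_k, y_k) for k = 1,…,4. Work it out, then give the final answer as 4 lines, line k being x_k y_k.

19 3
721 114
27379 4329
1039681 164388

√40 → a₀=6, period (3,12); ℓ=2 even so k=1
step 0: (6, 1)  from 6·(1,0) + (0,1)
step 1: (19, 3)  from 3·(6,1) + (1,0)
→ (19, 3).  Check: 19²=361, 40·3²=360, difference 1.
n=2: (19,3)∘(19,3) = (19·19+40·3·3, 19·3+3·19) = (721,114)
n=3: (721,114)∘(19,3) = (19·721+40·3·114, 19·114+3·721) = (27379,4329)
n=4: (27379,4329)∘(19,3) = (19·27379+40·3·4329, 19·4329+3·27379) = (1039681,164388)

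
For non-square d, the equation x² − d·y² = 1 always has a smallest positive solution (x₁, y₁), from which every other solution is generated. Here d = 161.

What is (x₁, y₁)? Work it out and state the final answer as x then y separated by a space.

√161 → a₀=12, period (1,2,4,1,2,1,4,2,1,24); ℓ=10 even so k=9
i=0: a=12 ⇒ p=12, q=1
i=1: a=1 ⇒ p=13, q=1
i=2: a=2 ⇒ p=38, q=3
i=3: a=4 ⇒ p=165, q=13
i=4: a=1 ⇒ p=203, q=16
…
i=6: a=1 ⇒ p=774, q=61
…
i=8: a=2 ⇒ p=8108, q=639
i=9: a=1 ⇒ p=11775, q=928
→ (11775, 928).  Check: 11775²=138650625, 161·928²=138650624, difference 1.

11775 928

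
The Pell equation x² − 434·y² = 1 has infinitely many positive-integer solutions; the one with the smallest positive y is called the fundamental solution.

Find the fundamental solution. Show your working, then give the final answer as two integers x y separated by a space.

[20; 1,4,1,40] for √434; ℓ=4 ⇒ convergent index 3
k=0  a_k=20  p_k/q_k = 20/1
k=1  a_k=1  p_k/q_k = 21/1
k=2  a_k=4  p_k/q_k = 104/5
k=3  a_k=1  p_k/q_k = 125/6
(x₁, y₁) = (125, 6);  125² − 434·6² = 1 ✓

125 6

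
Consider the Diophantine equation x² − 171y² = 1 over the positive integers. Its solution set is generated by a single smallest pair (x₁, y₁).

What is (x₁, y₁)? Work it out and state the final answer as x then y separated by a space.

170 13

√171 = [13; 13,26, …], period ℓ=2 (even) → k=1
a_0=13:  p_0=13·1+0=13,  q_0=13·0+1=1
a_1=13:  p_1=13·13+1=170,  q_1=13·1+0=13
(x₁, y₁) = (170, 13);  170² − 171·13² = 1 ✓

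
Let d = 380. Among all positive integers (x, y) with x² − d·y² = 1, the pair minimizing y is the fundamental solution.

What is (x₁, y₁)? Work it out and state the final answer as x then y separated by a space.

39 2

√380 → a₀=19, period (2,38); ℓ=2 even so k=1
i=0: a=19 ⇒ p=19, q=1
i=1: a=2 ⇒ p=39, q=2
→ (39, 2).  Check: 39²=1521, 380·2²=1520, difference 1.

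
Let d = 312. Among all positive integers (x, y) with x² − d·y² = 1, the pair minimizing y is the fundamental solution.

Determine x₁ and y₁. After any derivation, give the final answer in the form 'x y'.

√312 = [17; 1,1,1,34, …], period ℓ=4 (even) → k=3
step 0: (17, 1)  from 17·(1,0) + (0,1)
step 1: (18, 1)  from 1·(17,1) + (1,0)
step 2: (35, 2)  from 1·(18,1) + (17,1)
step 3: (53, 3)  from 1·(35,2) + (18,1)
fundamental: x₁=53, y₁=3  (since 2809 − 312·9 = 1)

53 3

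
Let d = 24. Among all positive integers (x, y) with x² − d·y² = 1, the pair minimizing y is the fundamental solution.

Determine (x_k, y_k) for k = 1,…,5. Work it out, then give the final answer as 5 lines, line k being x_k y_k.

√24 → a₀=4, period (1,8); ℓ=2 even so k=1
step 0: (4, 1)  from 4·(1,0) + (0,1)
step 1: (5, 1)  from 1·(4,1) + (1,0)
→ (5, 1).  Check: 5²=25, 24·1²=24, difference 1.
k=2:  x_2 = 5·5+24·1·1 = 49,  y_2 = 5·1+1·5 = 10
k=3:  x_3 = 5·49+24·1·10 = 485,  y_3 = 5·10+1·49 = 99
k=4:  x_4 = 5·485+24·1·99 = 4801,  y_4 = 5·99+1·485 = 980
k=5:  x_5 = 5·4801+24·1·980 = 47525,  y_5 = 5·980+1·4801 = 9701

5 1
49 10
485 99
4801 980
47525 9701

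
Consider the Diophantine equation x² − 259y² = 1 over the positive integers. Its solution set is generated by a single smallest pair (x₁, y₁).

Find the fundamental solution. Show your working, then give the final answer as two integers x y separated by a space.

d=259: √d = [16; 10,1,2,3,4,3,2,1,10,32] (ℓ=10, even), read p_9/q_9
k=0  a_k=16  p_k/q_k = 16/1
k=1  a_k=10  p_k/q_k = 161/10
…
k=3  a_k=2  p_k/q_k = 515/32
k=4  a_k=3  p_k/q_k = 1722/107
k=5  a_k=4  p_k/q_k = 7403/460
k=6  a_k=3  p_k/q_k = 23931/1487
…
k=8  a_k=1  p_k/q_k = 79196/4921
k=9  a_k=10  p_k/q_k = 847225/52644
fundamental: x₁=847225, y₁=52644  (since 717790200625 − 259·2771390736 = 1)

847225 52644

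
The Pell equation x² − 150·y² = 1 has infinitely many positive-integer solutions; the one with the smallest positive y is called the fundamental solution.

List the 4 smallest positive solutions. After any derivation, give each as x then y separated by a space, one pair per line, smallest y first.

√150 = [12; 4,24, …], period ℓ=2 (even) → k=1
step 0: (12, 1)  from 12·(1,0) + (0,1)
step 1: (49, 4)  from 4·(12,1) + (1,0)
→ (49, 4).  Check: 49²=2401, 150·4²=2400, difference 1.
n=2: (49,4)∘(49,4) = (49·49+150·4·4, 49·4+4·49) = (4801,392)
n=3: (4801,392)∘(49,4) = (49·4801+150·4·392, 49·392+4·4801) = (470449,38412)
n=4: (470449,38412)∘(49,4) = (49·470449+150·4·38412, 49·38412+4·470449) = (46099201,3763984)

49 4
4801 392
470449 38412
46099201 3763984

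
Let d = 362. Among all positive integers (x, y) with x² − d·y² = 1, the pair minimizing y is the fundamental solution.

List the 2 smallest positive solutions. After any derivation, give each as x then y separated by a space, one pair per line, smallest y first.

d=362: √d = [19; 38] (ℓ=1, odd), read p_1/q_1
i=0: a=19 ⇒ p=19, q=1
i=1: a=38 ⇒ p=723, q=38
→ (723, 38).  Check: 723²=522729, 362·38²=522728, difference 1.
(723+38√362)^2 = 1045457 + 54948√362

723 38
1045457 54948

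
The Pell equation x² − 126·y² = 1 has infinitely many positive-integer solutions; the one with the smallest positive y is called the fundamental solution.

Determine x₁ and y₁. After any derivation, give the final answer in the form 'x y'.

449 40

√126 → a₀=11, period (4,2,4,22); ℓ=4 even so k=3
step 0: (11, 1)  from 11·(1,0) + (0,1)
…
step 2: (101, 9)  from 2·(45,4) + (11,1)
step 3: (449, 40)  from 4·(101,9) + (45,4)
fundamental: x₁=449, y₁=40  (since 201601 − 126·1600 = 1)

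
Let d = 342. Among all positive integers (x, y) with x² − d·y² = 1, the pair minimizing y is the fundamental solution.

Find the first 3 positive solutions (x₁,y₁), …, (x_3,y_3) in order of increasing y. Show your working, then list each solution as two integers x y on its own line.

√342 → a₀=18, period (2,36); ℓ=2 even so k=1
step 0: (18, 1)  from 18·(1,0) + (0,1)
step 1: (37, 2)  from 2·(18,1) + (1,0)
(x₁, y₁) = (37, 2);  37² − 342·2² = 1 ✓
(x_2, y_2) = (37·37 + 342·2·2, 37·2 + 2·37) = (2737, 148)
(x_3, y_3) = (37·2737 + 342·2·148, 37·148 + 2·2737) = (202501, 10950)

37 2
2737 148
202501 10950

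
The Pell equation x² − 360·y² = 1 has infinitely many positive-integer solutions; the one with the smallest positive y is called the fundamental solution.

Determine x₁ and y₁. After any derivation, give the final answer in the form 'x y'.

√360 = [18; 1,36, …], period ℓ=2 (even) → k=1
i=0: a=18 ⇒ p=18, q=1
i=1: a=1 ⇒ p=19, q=1
(x₁, y₁) = (19, 1);  19² − 360·1² = 1 ✓

19 1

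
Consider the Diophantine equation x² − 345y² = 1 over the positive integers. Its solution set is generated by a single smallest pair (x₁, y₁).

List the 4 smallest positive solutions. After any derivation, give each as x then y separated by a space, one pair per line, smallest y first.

√345 = [18; 1,1,2,1,6,1,2,1,1,36, …], period ℓ=10 (even) → k=9
step 0: (18, 1)  from 18·(1,0) + (0,1)
…
step 2: (37, 2)  from 1·(19,1) + (18,1)
…
step 4: (130, 7)  from 1·(93,5) + (37,2)
…
step 8: (3882, 209)  from 1·(2879,155) + (1003,54)
step 9: (6761, 364)  from 1·(3882,209) + (2879,155)
→ (6761, 364).  Check: 6761²=45711121, 345·364²=45711120, difference 1.
n=2: (6761,364)∘(6761,364) = (6761·6761+345·364·364, 6761·364+364·6761) = (91422241,4922008)
n=3: (91422241,4922008)∘(6761,364) = (6761·91422241+345·364·4922008, 6761·4922008+364·91422241) = (1236211536041,66555391812)
n=4: (1236211536041,66555391812)∘(6761,364) = (6761·1236211536041+345·364·66555391812, 6761·66555391812+364·1236211536041) = (16716052298924161,899962003159856)

6761 364
91422241 4922008
1236211536041 66555391812
16716052298924161 899962003159856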